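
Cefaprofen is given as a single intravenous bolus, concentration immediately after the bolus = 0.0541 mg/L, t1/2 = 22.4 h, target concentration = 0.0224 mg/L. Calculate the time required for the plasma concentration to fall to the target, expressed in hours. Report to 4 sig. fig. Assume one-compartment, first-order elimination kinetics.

28.50 h

k = ln2 / t½ = 0.693147 / 22.4 = 0.03094 h⁻¹
t = ln(C₀ / C) / k = ln(0.05410 / 0.0224) / 0.03094
  = ln(2.415) / 0.03094 = 0.8817 / 0.03094 = 28.50 h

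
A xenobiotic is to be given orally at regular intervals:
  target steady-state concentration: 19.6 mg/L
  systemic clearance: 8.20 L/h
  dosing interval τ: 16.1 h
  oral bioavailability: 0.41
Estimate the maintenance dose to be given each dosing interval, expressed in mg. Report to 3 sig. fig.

6310 mg

At steady state, F × (Dose/τ) = Css × CL.
Dose = Css × CL × τ / F = 19.6 × 8.200 × 16.1 / 0.41 = 6311 mg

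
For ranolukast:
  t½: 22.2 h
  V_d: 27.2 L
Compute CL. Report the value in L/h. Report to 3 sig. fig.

0.849 L/h

k = ln2 / t½ = 0.693147 / 22.2 = 0.03122 h⁻¹
CL = k × Vd = 0.03122 × 27.2 = 0.8492 L/h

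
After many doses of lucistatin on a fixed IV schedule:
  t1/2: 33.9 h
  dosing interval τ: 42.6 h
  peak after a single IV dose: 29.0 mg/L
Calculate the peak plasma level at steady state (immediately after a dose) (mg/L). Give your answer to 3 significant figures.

49.9 mg/L

k = ln2 / t½ = 0.693147 / 33.9 = 0.02045 h⁻¹
e^(−kτ) = e^(−0.02045 × 42.6) = 0.4185
Accumulation ratio R = 1 / (1 − e^(−kτ)) = 1 / (1 − 0.4185) = 1.720
Steady-state peak = C₀ × R = 29.0 × 1.720 = 49.88 mg/L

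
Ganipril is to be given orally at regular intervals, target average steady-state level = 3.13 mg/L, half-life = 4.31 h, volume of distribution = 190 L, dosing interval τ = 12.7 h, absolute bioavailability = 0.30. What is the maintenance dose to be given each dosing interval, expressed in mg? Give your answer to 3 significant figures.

4050 mg

k = ln2 / t½ = 0.693147 / 4.31 = 0.1608 h⁻¹
CL = k × Vd = 0.1608 × 190 = 30.55 L/h
At steady state, F × (Dose/τ) = Css × CL.
Dose = Css × CL × τ / F = 3.13 × 30.55 × 12.7 / 0.30 = 4048 mg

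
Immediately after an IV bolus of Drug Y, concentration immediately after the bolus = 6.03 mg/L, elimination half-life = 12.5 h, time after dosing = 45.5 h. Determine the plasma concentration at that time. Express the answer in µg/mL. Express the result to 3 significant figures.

0.484 µg/mL

k = ln2 / t½ = 0.693147 / 12.5 = 0.05545 h⁻¹
C = C₀ · e^(−k·t) = 6.030 × e^(−0.05545 × 45.5)
  = 6.030 × 0.08022 = 0.4837 mg/L
(0.4837 mg/L = 0.4837 µg/mL)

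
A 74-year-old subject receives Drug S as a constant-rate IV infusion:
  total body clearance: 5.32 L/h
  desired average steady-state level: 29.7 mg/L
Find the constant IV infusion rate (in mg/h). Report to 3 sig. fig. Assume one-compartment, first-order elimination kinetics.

158 mg/h

At steady state, infusion rate R₀ = Css × CL = 29.7 × 5.320 = 158.0 mg/h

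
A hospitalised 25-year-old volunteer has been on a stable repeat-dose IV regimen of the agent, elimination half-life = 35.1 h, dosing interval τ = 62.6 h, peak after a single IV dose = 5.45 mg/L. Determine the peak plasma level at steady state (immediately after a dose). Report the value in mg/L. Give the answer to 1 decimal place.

k = ln2 / t½ = 0.693147 / 35.1 = 0.01975 h⁻¹
e^(−kτ) = e^(−0.01975 × 62.6) = 0.2904
Accumulation ratio R = 1 / (1 − e^(−kτ)) = 1 / (1 − 0.2904) = 1.409
Steady-state peak = C₀ × R = 5.45 × 1.409 = 7.679 mg/L

7.7 mg/L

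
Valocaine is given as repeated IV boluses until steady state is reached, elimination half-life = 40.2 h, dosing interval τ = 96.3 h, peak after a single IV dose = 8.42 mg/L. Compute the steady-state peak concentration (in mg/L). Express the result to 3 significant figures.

k = ln2 / t½ = 0.693147 / 40.2 = 0.01724 h⁻¹
e^(−kτ) = e^(−0.01724 × 96.3) = 0.1901
Accumulation ratio R = 1 / (1 − e^(−kτ)) = 1 / (1 − 0.1901) = 1.235
Steady-state peak = C₀ × R = 8.42 × 1.235 = 10.40 mg/L

10.4 mg/L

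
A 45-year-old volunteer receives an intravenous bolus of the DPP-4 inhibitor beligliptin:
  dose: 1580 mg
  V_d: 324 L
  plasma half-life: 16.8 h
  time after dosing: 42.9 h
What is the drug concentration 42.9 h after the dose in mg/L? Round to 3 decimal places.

0.831 mg/L

C₀ = Dose / Vd = 1580 / 324 = 4.877 mg/L
k = ln2 / t½ = 0.693147 / 16.8 = 0.04126 h⁻¹
C = C₀ · e^(−k·t) = 4.877 × e^(−0.04126 × 42.9)
  = 4.877 × 0.1703 = 0.8306 mg/L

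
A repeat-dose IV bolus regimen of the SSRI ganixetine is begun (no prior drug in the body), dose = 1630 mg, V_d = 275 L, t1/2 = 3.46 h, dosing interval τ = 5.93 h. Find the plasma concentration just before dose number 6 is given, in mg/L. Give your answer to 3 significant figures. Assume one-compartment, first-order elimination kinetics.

C₀ per dose = Dose / Vd = 1630 / 275 = 5.927 mg/L
k = ln2 / t½ = 0.693147 / 3.46 = 0.2003 h⁻¹
Fraction remaining after one interval: r = e^(−kτ) = e^(−0.2003 × 5.93) = 0.3049
Before dose 6, 5 doses have been given (aged 1τ, 2τ, 3τ, 4τ, 5τ).
C_trough = C₀ × (r + r² + … + r^5) = C₀ × r(1−r^5)/(1−r)
        = 5.927 × 0.3049 × (1 − 0.002635) / (1 − 0.3049) = 2.593 mg/L

2.59 mg/L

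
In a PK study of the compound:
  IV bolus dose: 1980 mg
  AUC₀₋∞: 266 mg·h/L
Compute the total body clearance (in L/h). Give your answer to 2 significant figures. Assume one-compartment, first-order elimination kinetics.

7.4 L/h

CL = Dose / AUC = 1980 / 266 = 7.444 L/h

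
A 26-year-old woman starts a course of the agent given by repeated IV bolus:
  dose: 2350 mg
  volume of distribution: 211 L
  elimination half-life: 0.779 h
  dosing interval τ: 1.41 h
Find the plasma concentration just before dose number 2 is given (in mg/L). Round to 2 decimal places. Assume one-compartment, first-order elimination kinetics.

3.18 mg/L

C₀ per dose = Dose / Vd = 2350 / 211 = 11.14 mg/L
k = ln2 / t½ = 0.693147 / 0.779 = 0.8898 h⁻¹
Fraction remaining after one interval: r = e^(−kτ) = e^(−0.8898 × 1.41) = 0.2852
Before dose 2, 1 dose has been given (aged 1τ).
C_trough = C₀ × r = 11.14 × 0.2852 = 3.177 mg/L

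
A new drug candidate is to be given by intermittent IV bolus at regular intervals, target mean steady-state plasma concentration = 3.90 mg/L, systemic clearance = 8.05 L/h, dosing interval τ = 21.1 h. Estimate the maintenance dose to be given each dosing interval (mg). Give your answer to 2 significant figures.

At steady state, Dose/τ = Css × CL.
Dose = Css × CL × τ = 3.90 × 8.050 × 21.1 = 662.4 mg

660 mg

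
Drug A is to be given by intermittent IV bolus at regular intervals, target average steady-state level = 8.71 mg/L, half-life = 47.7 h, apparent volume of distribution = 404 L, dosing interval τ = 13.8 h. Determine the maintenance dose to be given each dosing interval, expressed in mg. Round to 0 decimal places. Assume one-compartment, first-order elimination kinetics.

706 mg

k = ln2 / t½ = 0.693147 / 47.7 = 0.01453 h⁻¹
CL = k × Vd = 0.01453 × 404 = 5.870 L/h
At steady state, Dose/τ = Css × CL.
Dose = Css × CL × τ = 8.71 × 5.870 × 13.8 = 705.6 mg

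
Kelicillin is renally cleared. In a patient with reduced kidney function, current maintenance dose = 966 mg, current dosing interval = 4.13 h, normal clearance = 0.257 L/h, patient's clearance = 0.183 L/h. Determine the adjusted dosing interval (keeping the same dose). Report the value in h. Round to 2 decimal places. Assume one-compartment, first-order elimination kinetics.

5.80 h

To keep the same average steady-state level, dosing rate must scale with clearance.
CL ratio = 0.183 / 0.257 = 0.7121
New interval (same dose) = 4.13 / 0.7121 = 5.800 h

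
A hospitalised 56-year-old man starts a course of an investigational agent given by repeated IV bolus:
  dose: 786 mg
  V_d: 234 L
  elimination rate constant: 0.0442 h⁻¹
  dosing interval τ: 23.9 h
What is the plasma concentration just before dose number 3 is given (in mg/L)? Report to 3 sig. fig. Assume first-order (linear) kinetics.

1.57 mg/L

C₀ per dose = Dose / Vd = 786 / 234 = 3.359 mg/L
Fraction remaining after one interval: r = e^(−kτ) = e^(−0.04420 × 23.9) = 0.3477
Before dose 3, 2 doses have been given (aged 1τ, 2τ).
C_trough = C₀ × (r + r²) = 3.359 × (0.3477 + 0.1209) = 1.574 mg/L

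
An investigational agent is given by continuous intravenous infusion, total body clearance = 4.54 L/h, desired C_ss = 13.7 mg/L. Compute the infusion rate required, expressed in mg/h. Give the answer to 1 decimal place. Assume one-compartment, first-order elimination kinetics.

62.2 mg/h

At steady state, infusion rate R₀ = Css × CL = 13.7 × 4.540 = 62.20 mg/h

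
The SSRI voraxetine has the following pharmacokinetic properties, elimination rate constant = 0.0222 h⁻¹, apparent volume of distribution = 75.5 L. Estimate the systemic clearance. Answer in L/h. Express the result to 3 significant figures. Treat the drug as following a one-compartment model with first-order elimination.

CL = k × Vd = 0.0222 × 75.5 = 1.676 L/h

1.68 L/h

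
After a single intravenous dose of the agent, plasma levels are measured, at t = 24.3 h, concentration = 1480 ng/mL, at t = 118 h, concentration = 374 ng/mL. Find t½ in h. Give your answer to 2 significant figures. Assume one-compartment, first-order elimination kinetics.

k = ln(C₁/C₂) / (t₂ − t₁) = ln(1480/374) / (118 − 24.3)
  = 1.376 / 93.70 = 0.01469 h⁻¹
t½ = ln2 / k = 0.693147 / 0.01469 = 47.18 h

47 h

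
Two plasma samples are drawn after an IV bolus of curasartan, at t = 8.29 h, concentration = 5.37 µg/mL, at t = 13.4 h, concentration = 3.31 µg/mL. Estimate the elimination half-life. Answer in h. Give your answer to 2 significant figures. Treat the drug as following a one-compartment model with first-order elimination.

7.3 h

k = ln(C₁/C₂) / (t₂ − t₁) = ln(5.37/3.31) / (13.4 − 8.29)
  = 0.4839 / 5.110 = 0.09470 h⁻¹
t½ = ln2 / k = 0.693147 / 0.09470 = 7.319 h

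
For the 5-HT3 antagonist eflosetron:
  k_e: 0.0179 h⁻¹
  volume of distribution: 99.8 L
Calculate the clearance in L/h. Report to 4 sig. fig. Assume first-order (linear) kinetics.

1.786 L/h

CL = k × Vd = 0.0179 × 99.8 = 1.786 L/h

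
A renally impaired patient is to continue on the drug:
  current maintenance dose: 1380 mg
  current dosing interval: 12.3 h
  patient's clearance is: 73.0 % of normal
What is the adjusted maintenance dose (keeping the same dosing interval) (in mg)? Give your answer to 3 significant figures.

To keep the same average steady-state level, dosing rate must scale with clearance.
CL ratio = 73.0 / 100 = 0.7300
New dose (same interval) = 1380 × 0.7300 = 1007 mg

1010 mg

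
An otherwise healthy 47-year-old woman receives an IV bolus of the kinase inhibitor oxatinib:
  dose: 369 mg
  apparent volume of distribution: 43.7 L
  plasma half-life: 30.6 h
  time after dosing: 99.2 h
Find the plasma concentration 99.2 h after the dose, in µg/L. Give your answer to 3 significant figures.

893 µg/L

C₀ = Dose / Vd = 369.0 / 43.7 = 8.444 mg/L
k = ln2 / t½ = 0.693147 / 30.6 = 0.02265 h⁻¹
C = C₀ · e^(−k·t) = 8.444 × e^(−0.02265 × 99.2)
  = 8.444 × 0.1057 = 0.8925 mg/L
Convert: 0.8925 mg/L × 1000 = 892.5 µg/L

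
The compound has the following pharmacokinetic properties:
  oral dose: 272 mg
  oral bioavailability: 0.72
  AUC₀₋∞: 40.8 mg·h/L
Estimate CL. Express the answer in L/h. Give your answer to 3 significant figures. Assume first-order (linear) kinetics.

4.80 L/h

CL = F·Dose / AUC = 0.72 × 272 / 40.8 = 4.800 L/h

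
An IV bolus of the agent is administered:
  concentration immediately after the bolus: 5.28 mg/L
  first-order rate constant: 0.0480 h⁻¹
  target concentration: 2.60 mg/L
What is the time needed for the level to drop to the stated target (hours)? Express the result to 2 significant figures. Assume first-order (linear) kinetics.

15 h

t = ln(C₀ / C) / k = ln(5.280 / 2.60) / 0.04800
  = ln(2.031) / 0.04800 = 0.7085 / 0.04800 = 14.76 h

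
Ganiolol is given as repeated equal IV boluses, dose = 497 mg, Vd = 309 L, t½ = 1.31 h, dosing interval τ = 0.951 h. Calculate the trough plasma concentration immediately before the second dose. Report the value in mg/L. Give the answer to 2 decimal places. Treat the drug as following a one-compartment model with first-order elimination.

0.97 mg/L

C₀ per dose = Dose / Vd = 497 / 309 = 1.608 mg/L
k = ln2 / t½ = 0.693147 / 1.31 = 0.5291 h⁻¹
Fraction remaining after one interval: r = e^(−kτ) = e^(−0.5291 × 0.951) = 0.6046
Before dose 2, 1 dose has been given (aged 1τ).
C_trough = C₀ × r = 1.608 × 0.6046 = 0.9722 mg/L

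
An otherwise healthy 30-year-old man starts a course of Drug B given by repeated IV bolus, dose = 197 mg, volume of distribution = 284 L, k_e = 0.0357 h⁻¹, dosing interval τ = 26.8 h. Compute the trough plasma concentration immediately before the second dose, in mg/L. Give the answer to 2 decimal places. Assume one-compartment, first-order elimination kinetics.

C₀ per dose = Dose / Vd = 197 / 284 = 0.6937 mg/L
Fraction remaining after one interval: r = e^(−kτ) = e^(−0.03570 × 26.8) = 0.3841
Before dose 2, 1 dose has been given (aged 1τ).
C_trough = C₀ × r = 0.6937 × 0.3841 = 0.2665 mg/L

0.27 mg/L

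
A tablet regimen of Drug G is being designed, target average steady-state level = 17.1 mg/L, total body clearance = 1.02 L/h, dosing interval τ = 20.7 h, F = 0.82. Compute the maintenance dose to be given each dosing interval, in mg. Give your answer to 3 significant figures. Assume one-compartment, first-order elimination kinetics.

440 mg

At steady state, F × (Dose/τ) = Css × CL.
Dose = Css × CL × τ / F = 17.1 × 1.020 × 20.7 / 0.82 = 440.3 mg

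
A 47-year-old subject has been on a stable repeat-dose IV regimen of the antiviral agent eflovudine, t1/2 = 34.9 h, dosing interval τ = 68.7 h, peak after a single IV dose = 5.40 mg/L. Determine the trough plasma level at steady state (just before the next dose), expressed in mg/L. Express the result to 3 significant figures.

k = ln2 / t½ = 0.693147 / 34.9 = 0.01986 h⁻¹
e^(−kτ) = e^(−0.01986 × 68.7) = 0.2555
Accumulation ratio R = 1 / (1 − e^(−kτ)) = 1 / (1 − 0.2555) = 1.343
Steady-state trough = C₀ × R × e^(−kτ) = 5.40 × 1.343 × 0.2555 = 1.853 mg/L

1.85 mg/L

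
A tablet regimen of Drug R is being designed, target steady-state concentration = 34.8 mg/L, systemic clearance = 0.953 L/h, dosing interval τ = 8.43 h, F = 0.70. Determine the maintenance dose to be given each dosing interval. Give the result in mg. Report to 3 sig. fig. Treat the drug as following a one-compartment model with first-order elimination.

At steady state, F × (Dose/τ) = Css × CL.
Dose = Css × CL × τ / F = 34.8 × 0.9530 × 8.43 / 0.70 = 399.4 mg

399 mg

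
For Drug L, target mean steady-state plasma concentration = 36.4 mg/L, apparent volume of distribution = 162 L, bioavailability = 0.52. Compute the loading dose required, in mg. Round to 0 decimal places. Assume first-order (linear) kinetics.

11340 mg

LD = Css × Vd / F = 36.4 × 162 / 0.52 = 11340 mg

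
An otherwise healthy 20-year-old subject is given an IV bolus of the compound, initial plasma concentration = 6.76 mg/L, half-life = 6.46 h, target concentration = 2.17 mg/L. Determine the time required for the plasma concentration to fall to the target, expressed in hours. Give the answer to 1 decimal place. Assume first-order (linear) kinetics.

10.6 h

k = ln2 / t½ = 0.693147 / 6.46 = 0.1073 h⁻¹
t = ln(C₀ / C) / k = ln(6.760 / 2.17) / 0.1073
  = ln(3.115) / 0.1073 = 1.136 / 0.1073 = 10.59 h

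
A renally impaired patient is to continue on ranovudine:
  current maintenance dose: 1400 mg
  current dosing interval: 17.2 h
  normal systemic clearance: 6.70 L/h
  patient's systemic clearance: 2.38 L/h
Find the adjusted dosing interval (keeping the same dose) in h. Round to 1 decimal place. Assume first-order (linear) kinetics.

To keep the same average steady-state level, dosing rate must scale with clearance.
CL ratio = 2.38 / 6.70 = 0.3552
New interval (same dose) = 17.2 / 0.3552 = 48.42 h

48.4 h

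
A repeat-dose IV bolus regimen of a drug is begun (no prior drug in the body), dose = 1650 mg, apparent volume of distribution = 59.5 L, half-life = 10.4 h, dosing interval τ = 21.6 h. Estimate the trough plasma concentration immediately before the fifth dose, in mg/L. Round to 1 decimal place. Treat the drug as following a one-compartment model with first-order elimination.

C₀ per dose = Dose / Vd = 1650 / 59.5 = 27.73 mg/L
k = ln2 / t½ = 0.693147 / 10.4 = 0.06665 h⁻¹
Fraction remaining after one interval: r = e^(−kτ) = e^(−0.06665 × 21.6) = 0.2370
Before dose 5, 4 doses have been given (aged 1τ, 2τ, 3τ, 4τ).
C_trough = C₀ × (r + r² + … + r^4) = C₀ × r(1−r^4)/(1−r)
        = 27.73 × 0.2370 × (1 − 0.003155) / (1 − 0.2370) = 8.586 mg/L

8.6 mg/L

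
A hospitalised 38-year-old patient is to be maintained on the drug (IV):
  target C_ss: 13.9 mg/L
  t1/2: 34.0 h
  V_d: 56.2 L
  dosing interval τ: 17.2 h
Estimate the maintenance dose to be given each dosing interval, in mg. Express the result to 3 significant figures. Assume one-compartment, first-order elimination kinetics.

k = ln2 / t½ = 0.693147 / 34.0 = 0.02039 h⁻¹
CL = k × Vd = 0.02039 × 56.2 = 1.146 L/h
At steady state, Dose/τ = Css × CL.
Dose = Css × CL × τ = 13.9 × 1.146 × 17.2 = 274.0 mg

274 mg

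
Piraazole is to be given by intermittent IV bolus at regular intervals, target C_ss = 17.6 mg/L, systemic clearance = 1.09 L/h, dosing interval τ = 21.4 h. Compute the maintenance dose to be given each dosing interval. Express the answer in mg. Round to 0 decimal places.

411 mg

At steady state, Dose/τ = Css × CL.
Dose = Css × CL × τ = 17.6 × 1.090 × 21.4 = 410.5 mg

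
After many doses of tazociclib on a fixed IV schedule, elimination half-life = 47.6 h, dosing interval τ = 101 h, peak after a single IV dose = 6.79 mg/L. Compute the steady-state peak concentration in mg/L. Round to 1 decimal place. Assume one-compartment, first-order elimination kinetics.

8.8 mg/L

k = ln2 / t½ = 0.693147 / 47.6 = 0.01456 h⁻¹
e^(−kτ) = e^(−0.01456 × 101) = 0.2298
Accumulation ratio R = 1 / (1 − e^(−kτ)) = 1 / (1 − 0.2298) = 1.298
Steady-state peak = C₀ × R = 6.79 × 1.298 = 8.813 mg/L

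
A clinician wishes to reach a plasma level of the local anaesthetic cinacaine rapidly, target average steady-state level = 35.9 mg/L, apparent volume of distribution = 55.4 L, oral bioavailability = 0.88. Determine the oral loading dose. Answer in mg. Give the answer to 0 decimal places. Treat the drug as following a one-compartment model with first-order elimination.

2260 mg

LD = Css × Vd / F = 35.9 × 55.4 / 0.88 = 2260 mg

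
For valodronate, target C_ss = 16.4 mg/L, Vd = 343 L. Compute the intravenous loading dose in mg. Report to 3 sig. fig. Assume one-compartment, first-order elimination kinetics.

LD = Css × Vd = 16.4 × 343 = 5625 mg

5630 mg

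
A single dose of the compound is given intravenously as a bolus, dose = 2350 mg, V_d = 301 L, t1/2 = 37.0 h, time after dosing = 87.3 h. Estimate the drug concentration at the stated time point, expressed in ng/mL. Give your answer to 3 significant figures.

1520 ng/mL

C₀ = Dose / Vd = 2350 / 301 = 7.807 mg/L
k = ln2 / t½ = 0.693147 / 37.0 = 0.01873 h⁻¹
C = C₀ · e^(−k·t) = 7.807 × e^(−0.01873 × 87.3)
  = 7.807 × 0.1949 = 1.522 mg/L
Convert: 1.522 mg/L × 1000 = 1522 ng/mL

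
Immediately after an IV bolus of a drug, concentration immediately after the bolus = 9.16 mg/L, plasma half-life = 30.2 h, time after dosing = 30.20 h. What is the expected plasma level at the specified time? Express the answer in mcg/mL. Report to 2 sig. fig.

4.6 mcg/mL

k = ln2 / t½ = 0.693147 / 30.2 = 0.02295 h⁻¹
t / t½ = 30.20 / 30.2 = 1 half-lives
C = C₀ × (1/2)^1 = 9.160 × 0.5000 = 4.580 mg/L
(4.580 mg/L = 4.580 mcg/mL)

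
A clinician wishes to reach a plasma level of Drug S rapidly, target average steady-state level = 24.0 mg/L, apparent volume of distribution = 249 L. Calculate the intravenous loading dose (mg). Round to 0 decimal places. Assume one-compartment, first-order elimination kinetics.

5976 mg

LD = Css × Vd = 24.0 × 249 = 5976 mg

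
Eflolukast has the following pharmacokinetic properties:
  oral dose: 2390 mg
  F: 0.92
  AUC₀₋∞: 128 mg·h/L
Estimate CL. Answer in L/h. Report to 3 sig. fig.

CL = F·Dose / AUC = 0.92 × 2390 / 128 = 17.18 L/h

17.2 L/h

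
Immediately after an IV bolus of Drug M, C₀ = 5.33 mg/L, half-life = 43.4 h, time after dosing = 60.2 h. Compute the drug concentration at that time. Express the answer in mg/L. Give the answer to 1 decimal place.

k = ln2 / t½ = 0.693147 / 43.4 = 0.01597 h⁻¹
C = C₀ · e^(−k·t) = 5.330 × e^(−0.01597 × 60.2)
  = 5.330 × 0.3824 = 2.038 mg/L

2.0 mg/L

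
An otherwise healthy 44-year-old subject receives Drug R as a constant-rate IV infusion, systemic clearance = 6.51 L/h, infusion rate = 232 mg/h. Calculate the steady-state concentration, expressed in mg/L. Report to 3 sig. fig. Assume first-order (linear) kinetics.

At steady state Css = R₀ / CL = 232 / 6.510 = 35.64 mg/L

35.6 mg/L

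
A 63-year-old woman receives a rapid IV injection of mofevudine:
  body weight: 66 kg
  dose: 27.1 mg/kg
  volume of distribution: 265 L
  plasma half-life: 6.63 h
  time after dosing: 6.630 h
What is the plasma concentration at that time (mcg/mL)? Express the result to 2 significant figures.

Total dose = 27.1 × 66 = 1789 mg
C₀ = Dose / Vd = 1789 / 265 = 6.751 mg/L
k = ln2 / t½ = 0.693147 / 6.63 = 0.1045 h⁻¹
t / t½ = 6.630 / 6.63 = 1 half-lives
C = C₀ × (1/2)^1 = 6.751 × 0.5000 = 3.376 mg/L
(3.376 mg/L = 3.376 mcg/mL)

3.4 mcg/mL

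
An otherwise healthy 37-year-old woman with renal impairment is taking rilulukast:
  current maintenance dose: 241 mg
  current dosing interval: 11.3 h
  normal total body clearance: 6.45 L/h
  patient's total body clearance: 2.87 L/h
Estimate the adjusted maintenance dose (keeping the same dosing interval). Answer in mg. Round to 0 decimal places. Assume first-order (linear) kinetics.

To keep the same average steady-state level, dosing rate must scale with clearance.
CL ratio = 2.87 / 6.45 = 0.4450
New dose (same interval) = 241 × 0.4450 = 107.2 mg

107 mg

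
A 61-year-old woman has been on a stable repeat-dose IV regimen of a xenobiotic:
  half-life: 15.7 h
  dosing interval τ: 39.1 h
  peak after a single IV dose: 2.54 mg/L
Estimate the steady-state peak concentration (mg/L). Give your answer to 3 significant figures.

3.09 mg/L

k = ln2 / t½ = 0.693147 / 15.7 = 0.04415 h⁻¹
e^(−kτ) = e^(−0.04415 × 39.1) = 0.1779
Accumulation ratio R = 1 / (1 − e^(−kτ)) = 1 / (1 − 0.1779) = 1.216
Steady-state peak = C₀ × R = 2.54 × 1.216 = 3.089 mg/L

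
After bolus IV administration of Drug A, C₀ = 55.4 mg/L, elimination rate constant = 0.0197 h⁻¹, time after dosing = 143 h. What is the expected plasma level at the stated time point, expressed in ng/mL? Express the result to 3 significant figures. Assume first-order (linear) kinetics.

3310 ng/mL

C = C₀ · e^(−k·t) = 55.40 × e^(−0.01970 × 143)
  = 55.40 × 0.05978 = 3.312 mg/L
Convert: 3.312 mg/L × 1000 = 3312 ng/mL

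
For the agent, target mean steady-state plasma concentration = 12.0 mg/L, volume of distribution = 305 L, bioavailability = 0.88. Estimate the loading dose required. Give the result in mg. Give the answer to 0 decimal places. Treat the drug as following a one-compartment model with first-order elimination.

LD = Css × Vd / F = 12.0 × 305 / 0.88 = 4159 mg

4159 mg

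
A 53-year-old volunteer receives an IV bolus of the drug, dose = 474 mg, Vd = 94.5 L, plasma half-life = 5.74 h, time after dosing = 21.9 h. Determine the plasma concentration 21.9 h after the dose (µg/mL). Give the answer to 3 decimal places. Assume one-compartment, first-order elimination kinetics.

C₀ = Dose / Vd = 474.0 / 94.5 = 5.016 mg/L
k = ln2 / t½ = 0.693147 / 5.74 = 0.1208 h⁻¹
C = C₀ · e^(−k·t) = 5.016 × e^(−0.1208 × 21.9)
  = 5.016 × 0.07097 = 0.3560 mg/L
(0.3560 mg/L = 0.3560 µg/mL)

0.356 µg/mL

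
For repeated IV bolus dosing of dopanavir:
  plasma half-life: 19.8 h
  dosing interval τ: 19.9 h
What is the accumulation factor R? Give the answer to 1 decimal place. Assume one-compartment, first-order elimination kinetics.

k = ln2 / t½ = 0.693147 / 19.8 = 0.03501 h⁻¹
e^(−kτ) = e^(−0.03501 × 19.9) = 0.4982
Accumulation ratio R = 1 / (1 − e^(−kτ)) = 1 / (1 − 0.4982) = 1.993

2.0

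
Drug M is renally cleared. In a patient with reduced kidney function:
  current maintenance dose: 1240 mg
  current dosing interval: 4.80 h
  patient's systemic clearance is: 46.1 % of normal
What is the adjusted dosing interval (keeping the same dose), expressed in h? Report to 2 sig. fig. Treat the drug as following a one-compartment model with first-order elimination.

To keep the same average steady-state level, dosing rate must scale with clearance.
CL ratio = 46.1 / 100 = 0.4610
New interval (same dose) = 4.80 / 0.4610 = 10.41 h

10 h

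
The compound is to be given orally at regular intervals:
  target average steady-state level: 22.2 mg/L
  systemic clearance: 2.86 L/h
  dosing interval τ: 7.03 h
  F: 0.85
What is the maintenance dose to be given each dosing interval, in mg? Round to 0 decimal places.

525 mg

At steady state, F × (Dose/τ) = Css × CL.
Dose = Css × CL × τ / F = 22.2 × 2.860 × 7.03 / 0.85 = 525.1 mg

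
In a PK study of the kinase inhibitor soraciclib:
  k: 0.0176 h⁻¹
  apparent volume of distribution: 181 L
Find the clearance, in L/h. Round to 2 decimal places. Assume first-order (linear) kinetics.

3.19 L/h

CL = k × Vd = 0.0176 × 181 = 3.186 L/h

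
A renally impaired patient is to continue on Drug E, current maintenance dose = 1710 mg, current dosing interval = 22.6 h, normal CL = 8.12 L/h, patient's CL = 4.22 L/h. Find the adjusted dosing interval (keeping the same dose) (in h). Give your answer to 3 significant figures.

To keep the same average steady-state level, dosing rate must scale with clearance.
CL ratio = 4.22 / 8.12 = 0.5197
New interval (same dose) = 22.6 / 0.5197 = 43.49 h

43.5 h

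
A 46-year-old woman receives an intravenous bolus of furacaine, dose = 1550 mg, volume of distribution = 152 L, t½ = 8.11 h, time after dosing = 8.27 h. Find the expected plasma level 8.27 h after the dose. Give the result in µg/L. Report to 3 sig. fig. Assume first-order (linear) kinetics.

5030 µg/L

C₀ = Dose / Vd = 1550 / 152 = 10.20 mg/L
k = ln2 / t½ = 0.693147 / 8.11 = 0.08547 h⁻¹
C = C₀ · e^(−k·t) = 10.20 × e^(−0.08547 × 8.27)
  = 10.20 × 0.4932 = 5.031 mg/L
Convert: 5.031 mg/L × 1000 = 5031 µg/L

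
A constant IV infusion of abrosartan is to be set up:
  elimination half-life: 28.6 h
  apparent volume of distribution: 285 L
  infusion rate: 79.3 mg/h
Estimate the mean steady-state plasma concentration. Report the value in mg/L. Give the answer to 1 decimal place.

11.5 mg/L

k = ln2 / t½ = 0.693147 / 28.6 = 0.02424 h⁻¹
CL = k × Vd = 0.02424 × 285 = 6.908 L/h
At steady state Css = R₀ / CL = 79.3 / 6.908 = 11.48 mg/L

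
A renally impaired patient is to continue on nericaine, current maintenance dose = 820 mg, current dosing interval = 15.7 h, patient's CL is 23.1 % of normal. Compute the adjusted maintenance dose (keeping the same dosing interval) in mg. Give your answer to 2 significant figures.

190 mg

To keep the same average steady-state level, dosing rate must scale with clearance.
CL ratio = 23.1 / 100 = 0.2310
New dose (same interval) = 820 × 0.2310 = 189.4 mg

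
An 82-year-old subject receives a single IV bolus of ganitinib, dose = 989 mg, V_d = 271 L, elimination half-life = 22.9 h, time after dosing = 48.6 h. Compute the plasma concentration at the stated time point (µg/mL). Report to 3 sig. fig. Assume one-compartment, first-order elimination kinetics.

0.838 µg/mL

C₀ = Dose / Vd = 989.0 / 271 = 3.649 mg/L
k = ln2 / t½ = 0.693147 / 22.9 = 0.03027 h⁻¹
C = C₀ · e^(−k·t) = 3.649 × e^(−0.03027 × 48.6)
  = 3.649 × 0.2297 = 0.8382 mg/L
(0.8382 mg/L = 0.8382 µg/mL)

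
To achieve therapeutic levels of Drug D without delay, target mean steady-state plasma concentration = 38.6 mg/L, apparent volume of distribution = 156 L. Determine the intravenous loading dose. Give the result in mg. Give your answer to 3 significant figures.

LD = Css × Vd = 38.6 × 156 = 6022 mg

6020 mg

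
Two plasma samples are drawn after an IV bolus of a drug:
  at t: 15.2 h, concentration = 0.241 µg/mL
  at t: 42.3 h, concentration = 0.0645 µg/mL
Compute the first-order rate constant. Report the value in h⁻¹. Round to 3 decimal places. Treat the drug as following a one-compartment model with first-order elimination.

0.049 h⁻¹

k = ln(C₁/C₂) / (t₂ − t₁) = ln(0.241/0.0645) / (42.3 − 15.2)
  = 1.318 / 27.10 = 0.04863 h⁻¹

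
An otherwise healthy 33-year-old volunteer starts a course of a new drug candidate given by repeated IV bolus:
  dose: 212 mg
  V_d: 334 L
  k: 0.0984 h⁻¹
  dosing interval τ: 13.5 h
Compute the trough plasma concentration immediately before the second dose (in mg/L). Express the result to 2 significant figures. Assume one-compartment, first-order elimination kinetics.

C₀ per dose = Dose / Vd = 212 / 334 = 0.6347 mg/L
Fraction remaining after one interval: r = e^(−kτ) = e^(−0.09840 × 13.5) = 0.2649
Before dose 2, 1 dose has been given (aged 1τ).
C_trough = C₀ × r = 0.6347 × 0.2649 = 0.1681 mg/L

0.17 mg/L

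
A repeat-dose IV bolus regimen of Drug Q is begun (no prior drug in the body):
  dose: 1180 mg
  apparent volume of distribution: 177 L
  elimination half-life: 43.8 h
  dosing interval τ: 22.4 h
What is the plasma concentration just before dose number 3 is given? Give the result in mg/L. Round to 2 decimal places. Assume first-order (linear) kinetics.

7.96 mg/L

C₀ per dose = Dose / Vd = 1180 / 177 = 6.667 mg/L
k = ln2 / t½ = 0.693147 / 43.8 = 0.01583 h⁻¹
Fraction remaining after one interval: r = e^(−kτ) = e^(−0.01583 × 22.4) = 0.7015
Before dose 3, 2 doses have been given (aged 1τ, 2τ).
C_trough = C₀ × (r + r²) = 6.667 × (0.7015 + 0.4921) = 7.958 mg/L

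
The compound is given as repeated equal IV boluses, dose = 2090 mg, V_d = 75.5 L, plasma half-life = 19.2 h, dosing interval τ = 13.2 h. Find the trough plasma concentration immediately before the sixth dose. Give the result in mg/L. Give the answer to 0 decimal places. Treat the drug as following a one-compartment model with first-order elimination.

C₀ per dose = Dose / Vd = 2090 / 75.5 = 27.68 mg/L
k = ln2 / t½ = 0.693147 / 19.2 = 0.03610 h⁻¹
Fraction remaining after one interval: r = e^(−kτ) = e^(−0.03610 × 13.2) = 0.6209
Before dose 6, 5 doses have been given (aged 1τ, 2τ, 3τ, 4τ, 5τ).
C_trough = C₀ × (r + r² + … + r^5) = C₀ × r(1−r^5)/(1−r)
        = 27.68 × 0.6209 × (1 − 0.09228) / (1 − 0.6209) = 41.15 mg/L

41 mg/L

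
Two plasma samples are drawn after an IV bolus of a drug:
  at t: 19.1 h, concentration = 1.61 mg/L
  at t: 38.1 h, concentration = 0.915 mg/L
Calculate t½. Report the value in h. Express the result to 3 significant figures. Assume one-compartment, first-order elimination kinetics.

k = ln(C₁/C₂) / (t₂ − t₁) = ln(1.61/0.915) / (38.1 − 19.1)
  = 0.5651 / 19.00 = 0.02974 h⁻¹
t½ = ln2 / k = 0.693147 / 0.02974 = 23.31 h

23.3 h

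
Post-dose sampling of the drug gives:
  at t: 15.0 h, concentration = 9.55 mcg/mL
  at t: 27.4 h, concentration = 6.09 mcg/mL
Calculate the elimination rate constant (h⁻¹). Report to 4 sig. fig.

k = ln(C₁/C₂) / (t₂ − t₁) = ln(9.55/6.09) / (27.4 − 15.0)
  = 0.4499 / 12.40 = 0.03628 h⁻¹

0.03628 h⁻¹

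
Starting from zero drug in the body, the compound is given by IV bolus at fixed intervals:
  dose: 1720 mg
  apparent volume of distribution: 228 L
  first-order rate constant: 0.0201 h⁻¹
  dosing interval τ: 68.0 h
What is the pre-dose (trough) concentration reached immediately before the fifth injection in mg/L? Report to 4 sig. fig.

2.570 mg/L

C₀ per dose = Dose / Vd = 1720 / 228 = 7.544 mg/L
Fraction remaining after one interval: r = e^(−kτ) = e^(−0.02010 × 68.0) = 0.2549
Before dose 5, 4 doses have been given (aged 1τ, 2τ, 3τ, 4τ).
C_trough = C₀ × (r + r² + … + r^4) = C₀ × r(1−r^4)/(1−r)
        = 7.544 × 0.2549 × (1 − 0.004222) / (1 − 0.2549) = 2.570 mg/L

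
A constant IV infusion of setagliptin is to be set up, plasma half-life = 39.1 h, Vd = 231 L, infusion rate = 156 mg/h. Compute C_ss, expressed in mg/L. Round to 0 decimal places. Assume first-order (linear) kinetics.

k = ln2 / t½ = 0.693147 / 39.1 = 0.01773 h⁻¹
CL = k × Vd = 0.01773 × 231 = 4.096 L/h
At steady state Css = R₀ / CL = 156 / 4.096 = 38.09 mg/L

38 mg/L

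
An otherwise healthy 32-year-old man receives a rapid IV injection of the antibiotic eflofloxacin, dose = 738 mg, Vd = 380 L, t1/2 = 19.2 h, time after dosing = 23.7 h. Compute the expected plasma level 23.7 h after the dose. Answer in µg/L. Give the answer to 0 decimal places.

C₀ = Dose / Vd = 738.0 / 380 = 1.942 mg/L
k = ln2 / t½ = 0.693147 / 19.2 = 0.03610 h⁻¹
C = C₀ · e^(−k·t) = 1.942 × e^(−0.03610 × 23.7)
  = 1.942 × 0.4250 = 0.8254 mg/L
Convert: 0.8254 mg/L × 1000 = 825.4 µg/L

825 µg/L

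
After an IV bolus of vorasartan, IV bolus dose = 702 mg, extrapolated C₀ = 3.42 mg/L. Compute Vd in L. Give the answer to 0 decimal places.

Vd = Dose / C₀ = 702.0 / 3.42 = 205.3 L

205 L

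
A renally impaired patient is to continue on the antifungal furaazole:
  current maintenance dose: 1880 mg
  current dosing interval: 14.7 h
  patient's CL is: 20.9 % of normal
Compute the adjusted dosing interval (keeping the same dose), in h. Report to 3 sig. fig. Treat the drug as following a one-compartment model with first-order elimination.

70.3 h

To keep the same average steady-state level, dosing rate must scale with clearance.
CL ratio = 20.9 / 100 = 0.2090
New interval (same dose) = 14.7 / 0.2090 = 70.33 h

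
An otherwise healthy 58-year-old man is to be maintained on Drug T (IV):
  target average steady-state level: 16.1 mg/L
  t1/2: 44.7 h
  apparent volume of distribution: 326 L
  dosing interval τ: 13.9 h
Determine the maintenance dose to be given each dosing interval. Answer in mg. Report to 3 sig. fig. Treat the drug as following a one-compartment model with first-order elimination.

1130 mg

k = ln2 / t½ = 0.693147 / 44.7 = 0.01551 h⁻¹
CL = k × Vd = 0.01551 × 326 = 5.056 L/h
At steady state, Dose/τ = Css × CL.
Dose = Css × CL × τ = 16.1 × 5.056 × 13.9 = 1131 mg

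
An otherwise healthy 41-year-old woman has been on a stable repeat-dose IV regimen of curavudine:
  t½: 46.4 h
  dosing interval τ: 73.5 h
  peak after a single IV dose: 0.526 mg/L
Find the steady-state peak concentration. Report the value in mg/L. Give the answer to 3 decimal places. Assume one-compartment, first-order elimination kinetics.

0.789 mg/L

k = ln2 / t½ = 0.693147 / 46.4 = 0.01494 h⁻¹
e^(−kτ) = e^(−0.01494 × 73.5) = 0.3335
Accumulation ratio R = 1 / (1 − e^(−kτ)) = 1 / (1 − 0.3335) = 1.500
Steady-state peak = C₀ × R = 0.526 × 1.500 = 0.7890 mg/L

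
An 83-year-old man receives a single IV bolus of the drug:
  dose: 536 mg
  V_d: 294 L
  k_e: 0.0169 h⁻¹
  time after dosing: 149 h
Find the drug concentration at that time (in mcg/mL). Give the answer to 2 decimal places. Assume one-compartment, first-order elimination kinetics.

C₀ = Dose / Vd = 536.0 / 294 = 1.823 mg/L
C = C₀ · e^(−k·t) = 1.823 × e^(−0.01690 × 149)
  = 1.823 × 0.08061 = 0.1470 mg/L
(0.1470 mg/L = 0.1470 mcg/mL)

0.15 mcg/mL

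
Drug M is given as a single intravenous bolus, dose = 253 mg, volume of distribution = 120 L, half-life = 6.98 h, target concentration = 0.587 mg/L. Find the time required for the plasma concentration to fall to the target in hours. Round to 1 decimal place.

C₀ = Dose / Vd = 253.0 / 120 = 2.108 mg/L
k = ln2 / t½ = 0.693147 / 6.98 = 0.09930 h⁻¹
t = ln(C₀ / C) / k = ln(2.108 / 0.587) / 0.09930
  = ln(3.591) / 0.09930 = 1.278 / 0.09930 = 12.87 h

12.9 h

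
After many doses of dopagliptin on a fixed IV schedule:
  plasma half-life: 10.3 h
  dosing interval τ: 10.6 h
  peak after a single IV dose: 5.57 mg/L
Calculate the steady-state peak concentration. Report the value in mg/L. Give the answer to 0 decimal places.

11 mg/L

k = ln2 / t½ = 0.693147 / 10.3 = 0.06730 h⁻¹
e^(−kτ) = e^(−0.06730 × 10.6) = 0.4900
Accumulation ratio R = 1 / (1 − e^(−kτ)) = 1 / (1 − 0.4900) = 1.961
Steady-state peak = C₀ × R = 5.57 × 1.961 = 10.92 mg/L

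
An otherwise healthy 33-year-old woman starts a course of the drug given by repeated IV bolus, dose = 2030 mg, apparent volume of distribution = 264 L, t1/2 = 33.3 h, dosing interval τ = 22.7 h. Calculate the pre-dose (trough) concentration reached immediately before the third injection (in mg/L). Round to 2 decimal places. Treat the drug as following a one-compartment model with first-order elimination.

7.78 mg/L

C₀ per dose = Dose / Vd = 2030 / 264 = 7.689 mg/L
k = ln2 / t½ = 0.693147 / 33.3 = 0.02082 h⁻¹
Fraction remaining after one interval: r = e^(−kτ) = e^(−0.02082 × 22.7) = 0.6234
Before dose 3, 2 doses have been given (aged 1τ, 2τ).
C_trough = C₀ × (r + r²) = 7.689 × (0.6234 + 0.3886) = 7.781 mg/L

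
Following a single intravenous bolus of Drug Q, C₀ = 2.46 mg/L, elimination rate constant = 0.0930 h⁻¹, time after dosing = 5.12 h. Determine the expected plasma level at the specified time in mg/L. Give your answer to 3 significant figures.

C = C₀ · e^(−k·t) = 2.460 × e^(−0.09300 × 5.12)
  = 2.460 × 0.6212 = 1.528 mg/L

1.53 mg/L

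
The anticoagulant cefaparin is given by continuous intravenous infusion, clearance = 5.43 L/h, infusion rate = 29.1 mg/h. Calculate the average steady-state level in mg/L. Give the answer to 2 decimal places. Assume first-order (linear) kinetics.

5.36 mg/L

At steady state Css = R₀ / CL = 29.1 / 5.430 = 5.359 mg/L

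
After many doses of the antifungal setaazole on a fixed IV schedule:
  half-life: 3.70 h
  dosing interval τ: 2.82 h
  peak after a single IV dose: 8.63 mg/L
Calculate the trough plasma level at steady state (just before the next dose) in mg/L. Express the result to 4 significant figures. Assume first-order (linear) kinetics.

12.40 mg/L

k = ln2 / t½ = 0.693147 / 3.70 = 0.1873 h⁻¹
e^(−kτ) = e^(−0.1873 × 2.82) = 0.5897
Accumulation ratio R = 1 / (1 − e^(−kτ)) = 1 / (1 − 0.5897) = 2.437
Steady-state trough = C₀ × R × e^(−kτ) = 8.63 × 2.437 × 0.5897 = 12.40 mg/L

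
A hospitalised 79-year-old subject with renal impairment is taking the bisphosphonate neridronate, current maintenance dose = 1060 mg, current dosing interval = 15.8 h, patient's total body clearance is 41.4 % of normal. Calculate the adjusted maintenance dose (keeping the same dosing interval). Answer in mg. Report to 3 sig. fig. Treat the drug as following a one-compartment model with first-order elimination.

To keep the same average steady-state level, dosing rate must scale with clearance.
CL ratio = 41.4 / 100 = 0.4140
New dose (same interval) = 1060 × 0.4140 = 438.8 mg

439 mg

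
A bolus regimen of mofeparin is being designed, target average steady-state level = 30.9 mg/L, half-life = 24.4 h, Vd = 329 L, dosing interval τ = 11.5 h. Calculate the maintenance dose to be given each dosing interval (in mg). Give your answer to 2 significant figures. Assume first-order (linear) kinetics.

3300 mg

k = ln2 / t½ = 0.693147 / 24.4 = 0.02841 h⁻¹
CL = k × Vd = 0.02841 × 329 = 9.347 L/h
At steady state, Dose/τ = Css × CL.
Dose = Css × CL × τ = 30.9 × 9.347 × 11.5 = 3321 mg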